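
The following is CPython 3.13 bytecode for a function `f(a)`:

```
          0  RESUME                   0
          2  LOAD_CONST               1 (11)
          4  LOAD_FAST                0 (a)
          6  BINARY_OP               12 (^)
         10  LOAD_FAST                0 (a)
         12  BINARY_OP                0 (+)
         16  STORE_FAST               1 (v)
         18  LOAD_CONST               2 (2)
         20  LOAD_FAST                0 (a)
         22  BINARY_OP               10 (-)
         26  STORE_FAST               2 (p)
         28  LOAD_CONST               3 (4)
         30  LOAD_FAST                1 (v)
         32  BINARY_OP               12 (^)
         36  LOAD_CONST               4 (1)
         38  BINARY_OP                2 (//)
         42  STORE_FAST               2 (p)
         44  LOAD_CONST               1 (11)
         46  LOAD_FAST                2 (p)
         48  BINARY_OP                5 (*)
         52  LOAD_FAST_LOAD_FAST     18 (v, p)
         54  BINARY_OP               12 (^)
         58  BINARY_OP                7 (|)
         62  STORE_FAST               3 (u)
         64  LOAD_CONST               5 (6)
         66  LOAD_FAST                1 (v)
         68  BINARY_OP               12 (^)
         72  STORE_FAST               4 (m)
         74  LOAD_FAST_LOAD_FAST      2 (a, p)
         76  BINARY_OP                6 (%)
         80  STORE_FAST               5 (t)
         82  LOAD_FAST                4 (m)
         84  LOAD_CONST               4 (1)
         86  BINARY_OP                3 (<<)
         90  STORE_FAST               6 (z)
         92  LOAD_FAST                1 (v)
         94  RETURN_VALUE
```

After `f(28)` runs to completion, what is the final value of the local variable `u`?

605

LOAD_CONST → push 11. Stack: [11]
LOAD_FAST a → push 28. Stack: [11, 28]
BINARY_OP ^ → 11 ^ 28 = 23. Stack: [23]
LOAD_FAST a → push 28. Stack: [23, 28]
BINARY_OP + → 23 + 28 = 51. Stack: [51]
STORE_FAST v → v=51. Stack: []
LOAD_CONST → push 2. Stack: [2]
LOAD_FAST a → push 28. Stack: [2, 28]
BINARY_OP - → 2 - 28 = -26. Stack: [-26]
STORE_FAST p → p=-26. Stack: []
LOAD_CONST → push 4. Stack: [4]
LOAD_FAST v → push 51. Stack: [4, 51]
BINARY_OP ^ → 4 ^ 51 = 55. Stack: [55]
LOAD_CONST → push 1. Stack: [55, 1]
BINARY_OP // → 55 // 1 = 55. Stack: [55]
STORE_FAST p → p=55. Stack: []
LOAD_CONST → push 11. Stack: [11]
LOAD_FAST p → push 55. Stack: [11, 55]
BINARY_OP * → 11 * 55 = 605. Stack: [605]
LOAD_FAST_LOAD_FAST v,p → push 51,55. Stack: [605, 51, 55]
BINARY_OP ^ → 51 ^ 55 = 4. Stack: [605, 4]
BINARY_OP | → 605 | 4 = 605. Stack: [605]
STORE_FAST u → u=605. Stack: []
LOAD_CONST → push 6. Stack: [6]
LOAD_FAST v → push 51. Stack: [6, 51]
BINARY_OP ^ → 6 ^ 51 = 53. Stack: [53]
STORE_FAST m → m=53. Stack: []
LOAD_FAST_LOAD_FAST a,p → push 28,55. Stack: [28, 55]
BINARY_OP % → 28 % 55 = 28. Stack: [28]
STORE_FAST t → t=28. Stack: []
LOAD_FAST m → push 53. Stack: [53]
LOAD_CONST → push 1. Stack: [53, 1]
BINARY_OP << → 53 << 1 = 106. Stack: [106]
STORE_FAST z → z=106. Stack: []
LOAD_FAST v → push 51. Stack: [51]
RETURN_VALUE → return 51.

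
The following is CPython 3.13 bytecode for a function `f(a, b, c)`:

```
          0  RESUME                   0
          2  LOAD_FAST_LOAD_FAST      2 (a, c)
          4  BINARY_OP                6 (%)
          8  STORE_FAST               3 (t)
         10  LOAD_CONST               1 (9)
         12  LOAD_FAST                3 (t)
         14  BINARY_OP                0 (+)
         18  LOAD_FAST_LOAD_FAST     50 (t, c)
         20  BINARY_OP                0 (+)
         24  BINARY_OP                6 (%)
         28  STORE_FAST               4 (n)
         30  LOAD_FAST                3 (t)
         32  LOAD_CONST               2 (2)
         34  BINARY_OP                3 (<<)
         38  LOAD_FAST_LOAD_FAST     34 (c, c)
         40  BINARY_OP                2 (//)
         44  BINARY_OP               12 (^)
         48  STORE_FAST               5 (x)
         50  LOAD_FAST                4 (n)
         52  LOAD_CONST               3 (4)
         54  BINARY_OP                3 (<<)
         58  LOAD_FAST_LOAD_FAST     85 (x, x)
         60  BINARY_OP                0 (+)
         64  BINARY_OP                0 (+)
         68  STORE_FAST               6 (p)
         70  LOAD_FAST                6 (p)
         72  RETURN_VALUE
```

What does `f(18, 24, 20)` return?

LOAD_FAST_LOAD_FAST a,c → push 18,20. Stack: [18, 20]
BINARY_OP % → 18 % 20 = 18. Stack: [18]
STORE_FAST t → t=18. Stack: []
LOAD_CONST → push 9. Stack: [9]
LOAD_FAST t → push 18. Stack: [9, 18]
BINARY_OP + → 9 + 18 = 27. Stack: [27]
LOAD_FAST_LOAD_FAST t,c → push 18,20. Stack: [27, 18, 20]
BINARY_OP + → 18 + 20 = 38. Stack: [27, 38]
BINARY_OP % → 27 % 38 = 27. Stack: [27]
STORE_FAST n → n=27. Stack: []
LOAD_FAST t → push 18. Stack: [18]
LOAD_CONST → push 2. Stack: [18, 2]
BINARY_OP << → 18 << 2 = 72. Stack: [72]
LOAD_FAST_LOAD_FAST c,c → push 20,20. Stack: [72, 20, 20]
BINARY_OP // → 20 // 20 = 1. Stack: [72, 1]
BINARY_OP ^ → 72 ^ 1 = 73. Stack: [73]
STORE_FAST x → x=73. Stack: []
LOAD_FAST n → push 27. Stack: [27]
LOAD_CONST → push 4. Stack: [27, 4]
BINARY_OP << → 27 << 4 = 432. Stack: [432]
LOAD_FAST_LOAD_FAST x,x → push 73,73. Stack: [432, 73, 73]
BINARY_OP + → 73 + 73 = 146. Stack: [432, 146]
BINARY_OP + → 432 + 146 = 578. Stack: [578]
STORE_FAST p → p=578. Stack: []
LOAD_FAST p → push 578. Stack: [578]
RETURN_VALUE → return 578.

578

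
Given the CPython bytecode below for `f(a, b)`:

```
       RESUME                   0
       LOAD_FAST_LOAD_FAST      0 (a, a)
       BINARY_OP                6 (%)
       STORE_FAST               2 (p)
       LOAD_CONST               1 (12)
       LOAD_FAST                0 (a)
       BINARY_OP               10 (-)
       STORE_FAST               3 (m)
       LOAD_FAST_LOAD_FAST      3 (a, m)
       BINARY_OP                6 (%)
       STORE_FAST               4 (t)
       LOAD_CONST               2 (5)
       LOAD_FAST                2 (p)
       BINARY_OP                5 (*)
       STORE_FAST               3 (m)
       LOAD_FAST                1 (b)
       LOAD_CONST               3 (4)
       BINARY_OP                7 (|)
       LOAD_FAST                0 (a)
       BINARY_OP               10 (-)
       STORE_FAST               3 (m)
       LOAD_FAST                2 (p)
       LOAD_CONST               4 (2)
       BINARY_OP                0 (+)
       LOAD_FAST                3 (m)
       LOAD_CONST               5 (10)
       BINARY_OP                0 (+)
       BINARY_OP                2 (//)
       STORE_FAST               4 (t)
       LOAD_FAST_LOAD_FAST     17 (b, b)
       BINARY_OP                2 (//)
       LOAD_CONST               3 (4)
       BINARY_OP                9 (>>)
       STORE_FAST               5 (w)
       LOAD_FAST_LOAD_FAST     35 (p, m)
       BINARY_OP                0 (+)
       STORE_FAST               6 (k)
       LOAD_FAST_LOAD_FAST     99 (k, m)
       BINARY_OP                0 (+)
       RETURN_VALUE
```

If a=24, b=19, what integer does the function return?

-2

LOAD_FAST_LOAD_FAST a,a → push 24,24. Stack: [24, 24]
BINARY_OP % → 24 % 24 = 0. Stack: [0]
STORE_FAST p → p=0. Stack: []
LOAD_CONST → push 12. Stack: [12]
LOAD_FAST a → push 24. Stack: [12, 24]
BINARY_OP - → 12 - 24 = -12. Stack: [-12]
STORE_FAST m → m=-12. Stack: []
LOAD_FAST_LOAD_FAST a,m → push 24,-12. Stack: [24, -12]
BINARY_OP % → 24 % -12 = 0. Stack: [0]
STORE_FAST t → t=0. Stack: []
LOAD_CONST → push 5. Stack: [5]
LOAD_FAST p → push 0. Stack: [5, 0]
BINARY_OP * → 5 * 0 = 0. Stack: [0]
STORE_FAST m → m=0. Stack: []
LOAD_FAST b → push 19. Stack: [19]
LOAD_CONST → push 4. Stack: [19, 4]
BINARY_OP | → 19 | 4 = 23. Stack: [23]
LOAD_FAST a → push 24. Stack: [23, 24]
BINARY_OP - → 23 - 24 = -1. Stack: [-1]
STORE_FAST m → m=-1. Stack: []
LOAD_FAST p → push 0. Stack: [0]
LOAD_CONST → push 2. Stack: [0, 2]
BINARY_OP + → 0 + 2 = 2. Stack: [2]
LOAD_FAST m → push -1. Stack: [2, -1]
LOAD_CONST → push 10. Stack: [2, -1, 10]
BINARY_OP + → -1 + 10 = 9. Stack: [2, 9]
BINARY_OP // → 2 // 9 = 0. Stack: [0]
STORE_FAST t → t=0. Stack: []
LOAD_FAST_LOAD_FAST b,b → push 19,19. Stack: [19, 19]
BINARY_OP // → 19 // 19 = 1. Stack: [1]
LOAD_CONST → push 4. Stack: [1, 4]
BINARY_OP >> → 1 >> 4 = 0. Stack: [0]
STORE_FAST w → w=0. Stack: []
LOAD_FAST_LOAD_FAST p,m → push 0,-1. Stack: [0, -1]
BINARY_OP + → 0 + -1 = -1. Stack: [-1]
STORE_FAST k → k=-1. Stack: []
LOAD_FAST_LOAD_FAST k,m → push -1,-1. Stack: [-1, -1]
BINARY_OP + → -1 + -1 = -2. Stack: [-2]
RETURN_VALUE → return -2.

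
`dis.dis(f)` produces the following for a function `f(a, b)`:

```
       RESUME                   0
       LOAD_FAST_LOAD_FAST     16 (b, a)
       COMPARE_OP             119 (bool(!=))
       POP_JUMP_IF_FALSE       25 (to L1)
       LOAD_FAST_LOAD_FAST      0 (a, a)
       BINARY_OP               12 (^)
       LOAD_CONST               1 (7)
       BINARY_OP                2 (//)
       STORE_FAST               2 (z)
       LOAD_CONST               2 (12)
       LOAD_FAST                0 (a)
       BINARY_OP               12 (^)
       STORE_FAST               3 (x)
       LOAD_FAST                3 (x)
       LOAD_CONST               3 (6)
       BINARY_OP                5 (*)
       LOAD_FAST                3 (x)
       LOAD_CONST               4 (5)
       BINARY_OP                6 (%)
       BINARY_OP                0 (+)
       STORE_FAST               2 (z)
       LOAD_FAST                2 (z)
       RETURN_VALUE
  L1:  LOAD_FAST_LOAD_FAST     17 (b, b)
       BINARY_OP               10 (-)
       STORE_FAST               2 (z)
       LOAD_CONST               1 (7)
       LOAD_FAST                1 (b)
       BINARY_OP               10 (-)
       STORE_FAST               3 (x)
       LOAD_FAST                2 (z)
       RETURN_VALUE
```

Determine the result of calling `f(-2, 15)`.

LOAD_FAST_LOAD_FAST b,a → push 15,-2. Stack: [15, -2]
COMPARE_OP bool(!=) → 15 vs -2 = True. Stack: [True]
POP_JUMP_IF_FALSE → pop True; no jump. Stack: []
LOAD_FAST_LOAD_FAST a,a → push -2,-2. Stack: [-2, -2]
BINARY_OP ^ → -2 ^ -2 = 0. Stack: [0]
LOAD_CONST → push 7. Stack: [0, 7]
BINARY_OP // → 0 // 7 = 0. Stack: [0]
STORE_FAST z → z=0. Stack: []
LOAD_CONST → push 12. Stack: [12]
LOAD_FAST a → push -2. Stack: [12, -2]
BINARY_OP ^ → 12 ^ -2 = -14. Stack: [-14]
STORE_FAST x → x=-14. Stack: []
LOAD_FAST x → push -14. Stack: [-14]
LOAD_CONST → push 6. Stack: [-14, 6]
BINARY_OP * → -14 * 6 = -84. Stack: [-84]
LOAD_FAST x → push -14. Stack: [-84, -14]
LOAD_CONST → push 5. Stack: [-84, -14, 5]
BINARY_OP % → -14 % 5 = 1. Stack: [-84, 1]
BINARY_OP + → -84 + 1 = -83. Stack: [-83]
STORE_FAST z → z=-83. Stack: []
LOAD_FAST z → push -83. Stack: [-83]
RETURN_VALUE → return -83.

-83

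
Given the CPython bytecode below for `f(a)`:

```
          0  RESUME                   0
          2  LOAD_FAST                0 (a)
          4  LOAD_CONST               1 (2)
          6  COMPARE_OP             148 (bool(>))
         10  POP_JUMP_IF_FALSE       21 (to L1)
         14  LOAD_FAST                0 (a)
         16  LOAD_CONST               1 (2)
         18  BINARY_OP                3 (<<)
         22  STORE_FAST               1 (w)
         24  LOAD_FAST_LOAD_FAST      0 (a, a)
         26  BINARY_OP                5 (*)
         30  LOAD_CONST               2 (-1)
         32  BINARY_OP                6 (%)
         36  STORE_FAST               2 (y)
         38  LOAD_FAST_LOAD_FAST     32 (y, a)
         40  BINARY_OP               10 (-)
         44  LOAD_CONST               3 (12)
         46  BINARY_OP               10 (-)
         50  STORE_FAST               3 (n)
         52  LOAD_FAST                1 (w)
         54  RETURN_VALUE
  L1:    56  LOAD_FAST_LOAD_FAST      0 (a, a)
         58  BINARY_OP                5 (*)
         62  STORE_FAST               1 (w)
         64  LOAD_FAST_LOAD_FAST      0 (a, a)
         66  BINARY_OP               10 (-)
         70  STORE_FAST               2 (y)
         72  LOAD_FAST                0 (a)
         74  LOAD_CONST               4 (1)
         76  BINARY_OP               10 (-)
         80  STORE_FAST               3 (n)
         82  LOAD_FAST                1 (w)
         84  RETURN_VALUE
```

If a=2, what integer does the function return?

4

LOAD_FAST a → push 2. Stack: [2]
LOAD_CONST → push 2. Stack: [2, 2]
COMPARE_OP bool(>) → 2 vs 2 = False. Stack: [False]
POP_JUMP_IF_FALSE → pop False; jump. Stack: []
LOAD_FAST_LOAD_FAST a,a → push 2,2. Stack: [2, 2]
BINARY_OP * → 2 * 2 = 4. Stack: [4]
STORE_FAST w → w=4. Stack: []
LOAD_FAST_LOAD_FAST a,a → push 2,2. Stack: [2, 2]
BINARY_OP - → 2 - 2 = 0. Stack: [0]
STORE_FAST y → y=0. Stack: []
LOAD_FAST a → push 2. Stack: [2]
LOAD_CONST → push 1. Stack: [2, 1]
BINARY_OP - → 2 - 1 = 1. Stack: [1]
STORE_FAST n → n=1. Stack: []
LOAD_FAST w → push 4. Stack: [4]
RETURN_VALUE → return 4.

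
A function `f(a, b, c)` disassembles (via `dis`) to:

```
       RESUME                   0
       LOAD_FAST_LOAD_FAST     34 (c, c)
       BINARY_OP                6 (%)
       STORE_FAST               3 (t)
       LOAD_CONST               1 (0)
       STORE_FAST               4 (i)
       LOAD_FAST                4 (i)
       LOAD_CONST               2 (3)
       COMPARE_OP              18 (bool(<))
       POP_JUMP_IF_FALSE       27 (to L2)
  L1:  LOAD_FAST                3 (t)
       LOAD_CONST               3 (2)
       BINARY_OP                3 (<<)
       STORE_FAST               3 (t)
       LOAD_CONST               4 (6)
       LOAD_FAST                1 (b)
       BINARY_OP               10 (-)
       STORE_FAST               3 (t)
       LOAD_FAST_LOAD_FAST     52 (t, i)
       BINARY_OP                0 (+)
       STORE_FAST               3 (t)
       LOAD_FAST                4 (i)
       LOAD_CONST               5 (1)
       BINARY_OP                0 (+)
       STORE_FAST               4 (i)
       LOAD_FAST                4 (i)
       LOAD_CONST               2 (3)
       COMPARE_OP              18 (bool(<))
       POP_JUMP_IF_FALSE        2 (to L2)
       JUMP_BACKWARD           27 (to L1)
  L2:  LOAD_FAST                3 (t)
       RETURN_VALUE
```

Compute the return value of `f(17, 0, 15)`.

8

LOAD_FAST_LOAD_FAST c,c → push 15,15. Stack: [15, 15]
BINARY_OP % → 15 % 15 = 0. Stack: [0]
STORE_FAST t → t=0. Stack: []
LOAD_CONST → push 0. Stack: [0]
STORE_FAST i → i=0. Stack: []
LOAD_FAST i → push 0. Stack: [0]
LOAD_CONST → push 3. Stack: [0, 3]
COMPARE_OP bool(<) → 0 vs 3 = True. Stack: [True]
POP_JUMP_IF_FALSE → pop True; no jump. Stack: []
LOAD_FAST t → push 0. Stack: [0]
LOAD_CONST → push 2. Stack: [0, 2]
BINARY_OP << → 0 << 2 = 0. Stack: [0]
STORE_FAST t → t=0. Stack: []
LOAD_CONST → push 6. Stack: [6]
LOAD_FAST b → push 0. Stack: [6, 0]
BINARY_OP - → 6 - 0 = 6. Stack: [6]
STORE_FAST t → t=6. Stack: []
LOAD_FAST_LOAD_FAST t,i → push 6,0. Stack: [6, 0]
BINARY_OP + → 6 + 0 = 6. Stack: [6]
STORE_FAST t → t=6. Stack: []
LOAD_FAST i → push 0. Stack: [0]
LOAD_CONST → push 1. Stack: [0, 1]
BINARY_OP + → 0 + 1 = 1. Stack: [1]
STORE_FAST i → i=1. Stack: []
LOAD_FAST i → push 1. Stack: [1]
LOAD_CONST → push 3. Stack: [1, 3]
COMPARE_OP bool(<) → 1 vs 3 = True. Stack: [True]
POP_JUMP_IF_FALSE → pop True; no jump. Stack: []
LOAD_FAST t → push 6. Stack: [6]
LOAD_CONST → push 2. Stack: [6, 2]
BINARY_OP << → 6 << 2 = 24. Stack: [24]
STORE_FAST t → t=24. Stack: []
LOAD_CONST → push 6. Stack: [6]
LOAD_FAST b → push 0. Stack: [6, 0]
BINARY_OP - → 6 - 0 = 6. Stack: [6]
STORE_FAST t → t=6. Stack: []
LOAD_FAST_LOAD_FAST t,i → push 6,1. Stack: [6, 1]
BINARY_OP + → 6 + 1 = 7. Stack: [7]
STORE_FAST t → t=7. Stack: []
LOAD_FAST i → push 1. Stack: [1]
LOAD_CONST → push 1. Stack: [1, 1]
BINARY_OP + → 1 + 1 = 2. Stack: [2]
STORE_FAST i → i=2. Stack: []
LOAD_FAST i → push 2. Stack: [2]
LOAD_CONST → push 3. Stack: [2, 3]
COMPARE_OP bool(<) → 2 vs 3 = True. Stack: [True]
POP_JUMP_IF_FALSE → pop True; no jump. Stack: []
LOAD_FAST t → push 7. Stack: [7]
LOAD_CONST → push 2. Stack: [7, 2]
BINARY_OP << → 7 << 2 = 28. Stack: [28]
STORE_FAST t → t=28. Stack: []
LOAD_CONST → push 6. Stack: [6]
LOAD_FAST b → push 0. Stack: [6, 0]
BINARY_OP - → 6 - 0 = 6. Stack: [6]
STORE_FAST t → t=6. Stack: []
LOAD_FAST_LOAD_FAST t,i → push 6,2. Stack: [6, 2]
BINARY_OP + → 6 + 2 = 8. Stack: [8]
STORE_FAST t → t=8. Stack: []
LOAD_FAST i → push 2. Stack: [2]
LOAD_CONST → push 1. Stack: [2, 1]
BINARY_OP + → 2 + 1 = 3. Stack: [3]
STORE_FAST i → i=3. Stack: []
LOAD_FAST i → push 3. Stack: [3]
LOAD_CONST → push 3. Stack: [3, 3]
COMPARE_OP bool(<) → 3 vs 3 = False. Stack: [False]
POP_JUMP_IF_FALSE → pop False; jump. Stack: []
LOAD_FAST t → push 8. Stack: [8]
RETURN_VALUE → return 8.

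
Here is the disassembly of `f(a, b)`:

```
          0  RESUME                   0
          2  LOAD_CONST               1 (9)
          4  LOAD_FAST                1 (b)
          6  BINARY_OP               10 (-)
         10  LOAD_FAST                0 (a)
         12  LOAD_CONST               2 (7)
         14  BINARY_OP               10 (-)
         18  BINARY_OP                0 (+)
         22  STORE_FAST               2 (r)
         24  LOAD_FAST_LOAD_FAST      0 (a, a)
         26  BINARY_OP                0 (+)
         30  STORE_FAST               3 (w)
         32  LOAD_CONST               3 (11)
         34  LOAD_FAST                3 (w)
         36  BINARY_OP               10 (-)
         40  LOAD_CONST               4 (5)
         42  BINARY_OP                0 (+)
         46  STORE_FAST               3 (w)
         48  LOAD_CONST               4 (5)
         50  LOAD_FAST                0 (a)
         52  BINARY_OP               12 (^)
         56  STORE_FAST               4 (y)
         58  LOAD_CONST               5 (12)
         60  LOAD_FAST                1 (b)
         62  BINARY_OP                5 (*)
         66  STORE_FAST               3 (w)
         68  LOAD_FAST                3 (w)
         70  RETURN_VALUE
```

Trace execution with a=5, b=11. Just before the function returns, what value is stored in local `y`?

LOAD_CONST → push 9. Stack: [9]
LOAD_FAST b → push 11. Stack: [9, 11]
BINARY_OP - → 9 - 11 = -2. Stack: [-2]
LOAD_FAST a → push 5. Stack: [-2, 5]
LOAD_CONST → push 7. Stack: [-2, 5, 7]
BINARY_OP - → 5 - 7 = -2. Stack: [-2, -2]
BINARY_OP + → -2 + -2 = -4. Stack: [-4]
STORE_FAST r → r=-4. Stack: []
LOAD_FAST_LOAD_FAST a,a → push 5,5. Stack: [5, 5]
BINARY_OP + → 5 + 5 = 10. Stack: [10]
STORE_FAST w → w=10. Stack: []
LOAD_CONST → push 11. Stack: [11]
LOAD_FAST w → push 10. Stack: [11, 10]
BINARY_OP - → 11 - 10 = 1. Stack: [1]
LOAD_CONST → push 5. Stack: [1, 5]
BINARY_OP + → 1 + 5 = 6. Stack: [6]
STORE_FAST w → w=6. Stack: []
LOAD_CONST → push 5. Stack: [5]
LOAD_FAST a → push 5. Stack: [5, 5]
BINARY_OP ^ → 5 ^ 5 = 0. Stack: [0]
STORE_FAST y → y=0. Stack: []
LOAD_CONST → push 12. Stack: [12]
LOAD_FAST b → push 11. Stack: [12, 11]
BINARY_OP * → 12 * 11 = 132. Stack: [132]
STORE_FAST w → w=132. Stack: []
LOAD_FAST w → push 132. Stack: [132]
RETURN_VALUE → return 132.

0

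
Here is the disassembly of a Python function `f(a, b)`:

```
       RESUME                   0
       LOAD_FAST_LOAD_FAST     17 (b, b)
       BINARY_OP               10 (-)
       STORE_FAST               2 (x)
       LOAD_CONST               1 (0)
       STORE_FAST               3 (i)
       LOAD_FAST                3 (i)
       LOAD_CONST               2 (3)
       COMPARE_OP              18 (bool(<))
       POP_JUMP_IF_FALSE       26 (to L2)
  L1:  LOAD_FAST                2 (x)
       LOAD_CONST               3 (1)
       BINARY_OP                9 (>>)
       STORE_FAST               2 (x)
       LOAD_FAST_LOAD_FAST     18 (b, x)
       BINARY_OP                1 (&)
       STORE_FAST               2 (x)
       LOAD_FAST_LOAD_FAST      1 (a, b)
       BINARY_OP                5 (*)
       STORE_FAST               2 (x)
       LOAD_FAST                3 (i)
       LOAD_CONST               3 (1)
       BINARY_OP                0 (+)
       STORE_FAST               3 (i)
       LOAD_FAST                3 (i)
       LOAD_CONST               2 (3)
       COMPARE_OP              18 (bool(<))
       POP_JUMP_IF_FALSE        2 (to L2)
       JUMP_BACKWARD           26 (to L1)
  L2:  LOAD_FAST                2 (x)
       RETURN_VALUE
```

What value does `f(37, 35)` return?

LOAD_FAST_LOAD_FAST b,b → push 35,35
BINARY_OP - → 35 - 35 = 0
STORE_FAST x → x=0
LOAD_CONST → push 0
STORE_FAST i → i=0
LOAD_FAST i → push 0
LOAD_CONST → push 3
COMPARE_OP bool(<) → 0 vs 3 = True
POP_JUMP_IF_FALSE → pop True; no jump
LOAD_FAST x → push 0
LOAD_CONST → push 1
BINARY_OP >> → 0 >> 1 = 0
STORE_FAST x → x=0
LOAD_FAST_LOAD_FAST b,x → push 35,0
BINARY_OP & → 35 & 0 = 0
STORE_FAST x → x=0
LOAD_FAST_LOAD_FAST a,b → push 37,35
BINARY_OP * → 37 * 35 = 1295
STORE_FAST x → x=1295
LOAD_FAST i → push 0
LOAD_CONST → push 1
BINARY_OP + → 0 + 1 = 1
STORE_FAST i → i=1
LOAD_FAST i → push 1
LOAD_CONST → push 3
COMPARE_OP bool(<) → 1 vs 3 = True
POP_JUMP_IF_FALSE → pop True; no jump
LOAD_FAST x → push 1295
LOAD_CONST → push 1
BINARY_OP >> → 1295 >> 1 = 647
STORE_FAST x → x=647
LOAD_FAST_LOAD_FAST b,x → push 35,647
BINARY_OP & → 35 & 647 = 3
STORE_FAST x → x=3
LOAD_FAST_LOAD_FAST a,b → push 37,35
BINARY_OP * → 37 * 35 = 1295
STORE_FAST x → x=1295
LOAD_FAST i → push 1
LOAD_CONST → push 1
BINARY_OP + → 1 + 1 = 2
STORE_FAST i → i=2
LOAD_FAST i → push 2
LOAD_CONST → push 3
COMPARE_OP bool(<) → 2 vs 3 = True
POP_JUMP_IF_FALSE → pop True; no jump
LOAD_FAST x → push 1295
LOAD_CONST → push 1
BINARY_OP >> → 1295 >> 1 = 647
STORE_FAST x → x=647
LOAD_FAST_LOAD_FAST b,x → push 35,647
BINARY_OP & → 35 & 647 = 3
STORE_FAST x → x=3
LOAD_FAST_LOAD_FAST a,b → push 37,35
BINARY_OP * → 37 * 35 = 1295
STORE_FAST x → x=1295
LOAD_FAST i → push 2
LOAD_CONST → push 1
BINARY_OP + → 2 + 1 = 3
STORE_FAST i → i=3
LOAD_FAST i → push 3
LOAD_CONST → push 3
COMPARE_OP bool(<) → 3 vs 3 = False
POP_JUMP_IF_FALSE → pop False; jump
LOAD_FAST x → push 1295
RETURN_VALUE → return 1295.

1295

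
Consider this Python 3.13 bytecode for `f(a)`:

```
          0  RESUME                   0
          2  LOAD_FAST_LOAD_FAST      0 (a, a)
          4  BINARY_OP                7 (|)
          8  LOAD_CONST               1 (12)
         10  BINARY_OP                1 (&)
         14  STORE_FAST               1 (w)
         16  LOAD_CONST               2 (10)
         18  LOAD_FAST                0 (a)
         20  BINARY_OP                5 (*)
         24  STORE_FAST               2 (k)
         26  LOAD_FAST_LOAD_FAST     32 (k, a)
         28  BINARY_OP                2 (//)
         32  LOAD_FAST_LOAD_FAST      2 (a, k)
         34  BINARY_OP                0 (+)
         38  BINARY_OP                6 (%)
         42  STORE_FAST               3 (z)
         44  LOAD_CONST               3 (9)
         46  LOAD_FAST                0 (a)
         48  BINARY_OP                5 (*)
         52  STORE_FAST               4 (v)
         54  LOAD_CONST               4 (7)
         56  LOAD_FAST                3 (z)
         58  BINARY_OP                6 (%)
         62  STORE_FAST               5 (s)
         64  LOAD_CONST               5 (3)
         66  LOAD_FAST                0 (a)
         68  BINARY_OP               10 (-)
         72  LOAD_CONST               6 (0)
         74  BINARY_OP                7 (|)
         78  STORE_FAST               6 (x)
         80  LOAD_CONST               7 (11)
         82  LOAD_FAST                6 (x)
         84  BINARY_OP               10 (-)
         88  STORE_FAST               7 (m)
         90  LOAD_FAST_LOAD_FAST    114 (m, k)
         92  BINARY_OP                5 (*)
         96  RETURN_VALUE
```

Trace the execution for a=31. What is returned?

12090

LOAD_FAST_LOAD_FAST a,a → push 31,31. Stack: [31, 31]
BINARY_OP | → 31 | 31 = 31. Stack: [31]
LOAD_CONST → push 12. Stack: [31, 12]
BINARY_OP & → 31 & 12 = 12. Stack: [12]
STORE_FAST w → w=12. Stack: []
LOAD_CONST → push 10. Stack: [10]
LOAD_FAST a → push 31. Stack: [10, 31]
BINARY_OP * → 10 * 31 = 310. Stack: [310]
STORE_FAST k → k=310. Stack: []
LOAD_FAST_LOAD_FAST k,a → push 310,31. Stack: [310, 31]
BINARY_OP // → 310 // 31 = 10. Stack: [10]
LOAD_FAST_LOAD_FAST a,k → push 31,310. Stack: [10, 31, 310]
BINARY_OP + → 31 + 310 = 341. Stack: [10, 341]
BINARY_OP % → 10 % 341 = 10. Stack: [10]
STORE_FAST z → z=10. Stack: []
LOAD_CONST → push 9. Stack: [9]
LOAD_FAST a → push 31. Stack: [9, 31]
BINARY_OP * → 9 * 31 = 279. Stack: [279]
STORE_FAST v → v=279. Stack: []
LOAD_CONST → push 7. Stack: [7]
LOAD_FAST z → push 10. Stack: [7, 10]
BINARY_OP % → 7 % 10 = 7. Stack: [7]
STORE_FAST s → s=7. Stack: []
LOAD_CONST → push 3. Stack: [3]
LOAD_FAST a → push 31. Stack: [3, 31]
BINARY_OP - → 3 - 31 = -28. Stack: [-28]
LOAD_CONST → push 0. Stack: [-28, 0]
BINARY_OP | → -28 | 0 = -28. Stack: [-28]
STORE_FAST x → x=-28. Stack: []
LOAD_CONST → push 11. Stack: [11]
LOAD_FAST x → push -28. Stack: [11, -28]
BINARY_OP - → 11 - -28 = 39. Stack: [39]
STORE_FAST m → m=39. Stack: []
LOAD_FAST_LOAD_FAST m,k → push 39,310. Stack: [39, 310]
BINARY_OP * → 39 * 310 = 12090. Stack: [12090]
RETURN_VALUE → return 12090.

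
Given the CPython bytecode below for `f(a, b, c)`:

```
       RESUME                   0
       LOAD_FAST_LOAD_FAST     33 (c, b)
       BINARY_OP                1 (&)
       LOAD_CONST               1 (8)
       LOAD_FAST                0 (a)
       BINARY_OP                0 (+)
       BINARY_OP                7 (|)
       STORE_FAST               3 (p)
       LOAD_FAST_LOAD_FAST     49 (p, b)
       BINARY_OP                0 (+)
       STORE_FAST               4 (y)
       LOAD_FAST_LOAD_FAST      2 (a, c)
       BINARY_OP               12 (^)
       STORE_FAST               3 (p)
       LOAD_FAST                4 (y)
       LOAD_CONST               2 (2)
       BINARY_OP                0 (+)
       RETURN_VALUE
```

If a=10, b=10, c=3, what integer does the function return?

30

LOAD_FAST_LOAD_FAST c,b → push 3,10. Stack: [3, 10]
BINARY_OP & → 3 & 10 = 2. Stack: [2]
LOAD_CONST → push 8. Stack: [2, 8]
LOAD_FAST a → push 10. Stack: [2, 8, 10]
BINARY_OP + → 8 + 10 = 18. Stack: [2, 18]
BINARY_OP | → 2 | 18 = 18. Stack: [18]
STORE_FAST p → p=18. Stack: []
LOAD_FAST_LOAD_FAST p,b → push 18,10. Stack: [18, 10]
BINARY_OP + → 18 + 10 = 28. Stack: [28]
STORE_FAST y → y=28. Stack: []
LOAD_FAST_LOAD_FAST a,c → push 10,3. Stack: [10, 3]
BINARY_OP ^ → 10 ^ 3 = 9. Stack: [9]
STORE_FAST p → p=9. Stack: []
LOAD_FAST y → push 28. Stack: [28]
LOAD_CONST → push 2. Stack: [28, 2]
BINARY_OP + → 28 + 2 = 30. Stack: [30]
RETURN_VALUE → return 30.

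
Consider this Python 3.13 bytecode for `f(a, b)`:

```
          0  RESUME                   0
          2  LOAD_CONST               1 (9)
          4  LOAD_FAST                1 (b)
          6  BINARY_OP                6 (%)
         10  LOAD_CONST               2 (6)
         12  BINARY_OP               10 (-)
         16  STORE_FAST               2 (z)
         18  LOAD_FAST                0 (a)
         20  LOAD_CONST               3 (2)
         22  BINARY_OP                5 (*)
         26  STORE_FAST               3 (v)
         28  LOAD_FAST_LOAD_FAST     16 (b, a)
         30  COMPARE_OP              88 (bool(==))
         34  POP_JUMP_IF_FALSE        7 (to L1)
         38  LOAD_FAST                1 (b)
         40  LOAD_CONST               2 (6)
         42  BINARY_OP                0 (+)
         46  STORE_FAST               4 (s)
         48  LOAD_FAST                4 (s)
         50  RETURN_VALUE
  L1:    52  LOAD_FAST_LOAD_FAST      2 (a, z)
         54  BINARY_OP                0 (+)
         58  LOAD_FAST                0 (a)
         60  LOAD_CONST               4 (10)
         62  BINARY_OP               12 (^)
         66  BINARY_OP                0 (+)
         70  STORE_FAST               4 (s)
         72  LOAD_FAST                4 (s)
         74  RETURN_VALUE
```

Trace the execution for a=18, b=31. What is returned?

45

LOAD_CONST → push 9. Stack: [9]
LOAD_FAST b → push 31. Stack: [9, 31]
BINARY_OP % → 9 % 31 = 9. Stack: [9]
LOAD_CONST → push 6. Stack: [9, 6]
BINARY_OP - → 9 - 6 = 3. Stack: [3]
STORE_FAST z → z=3. Stack: []
LOAD_FAST a → push 18. Stack: [18]
LOAD_CONST → push 2. Stack: [18, 2]
BINARY_OP * → 18 * 2 = 36. Stack: [36]
STORE_FAST v → v=36. Stack: []
LOAD_FAST_LOAD_FAST b,a → push 31,18. Stack: [31, 18]
COMPARE_OP bool(==) → 31 vs 18 = False. Stack: [False]
POP_JUMP_IF_FALSE → pop False; jump. Stack: []
LOAD_FAST_LOAD_FAST a,z → push 18,3. Stack: [18, 3]
BINARY_OP + → 18 + 3 = 21. Stack: [21]
LOAD_FAST a → push 18. Stack: [21, 18]
LOAD_CONST → push 10. Stack: [21, 18, 10]
BINARY_OP ^ → 18 ^ 10 = 24. Stack: [21, 24]
BINARY_OP + → 21 + 24 = 45. Stack: [45]
STORE_FAST s → s=45. Stack: []
LOAD_FAST s → push 45. Stack: [45]
RETURN_VALUE → return 45.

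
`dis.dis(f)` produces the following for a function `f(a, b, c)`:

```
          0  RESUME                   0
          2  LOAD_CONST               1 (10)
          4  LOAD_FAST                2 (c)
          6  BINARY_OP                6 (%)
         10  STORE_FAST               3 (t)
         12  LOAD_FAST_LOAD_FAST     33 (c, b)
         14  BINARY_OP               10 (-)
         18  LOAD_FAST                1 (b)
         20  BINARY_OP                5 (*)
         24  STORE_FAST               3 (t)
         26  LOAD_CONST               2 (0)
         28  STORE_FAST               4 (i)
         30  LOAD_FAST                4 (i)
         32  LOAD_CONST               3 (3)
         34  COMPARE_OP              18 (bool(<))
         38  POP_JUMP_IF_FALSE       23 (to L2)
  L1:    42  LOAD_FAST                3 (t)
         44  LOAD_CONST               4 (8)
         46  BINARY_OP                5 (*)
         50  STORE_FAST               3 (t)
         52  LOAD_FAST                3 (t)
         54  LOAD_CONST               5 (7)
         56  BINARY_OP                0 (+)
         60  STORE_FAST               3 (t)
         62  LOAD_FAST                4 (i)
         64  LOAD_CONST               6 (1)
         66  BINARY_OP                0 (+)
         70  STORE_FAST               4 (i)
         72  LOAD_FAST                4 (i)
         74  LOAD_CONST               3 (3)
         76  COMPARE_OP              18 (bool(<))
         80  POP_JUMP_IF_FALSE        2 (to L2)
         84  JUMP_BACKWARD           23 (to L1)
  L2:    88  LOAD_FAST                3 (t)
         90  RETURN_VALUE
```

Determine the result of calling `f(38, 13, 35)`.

146943

LOAD_CONST → push 10
LOAD_FAST c → push 35
BINARY_OP % → 10 % 35 = 10
STORE_FAST t → t=10
LOAD_FAST_LOAD_FAST c,b → push 35,13
BINARY_OP - → 35 - 13 = 22
LOAD_FAST b → push 13
BINARY_OP * → 22 * 13 = 286
STORE_FAST t → t=286
LOAD_CONST → push 0
STORE_FAST i → i=0
LOAD_FAST i → push 0
LOAD_CONST → push 3
COMPARE_OP bool(<) → 0 vs 3 = True
POP_JUMP_IF_FALSE → pop True; no jump
LOAD_FAST t → push 286
LOAD_CONST → push 8
BINARY_OP * → 286 * 8 = 2288
STORE_FAST t → t=2288
LOAD_FAST t → push 2288
LOAD_CONST → push 7
BINARY_OP + → 2288 + 7 = 2295
STORE_FAST t → t=2295
LOAD_FAST i → push 0
LOAD_CONST → push 1
BINARY_OP + → 0 + 1 = 1
STORE_FAST i → i=1
LOAD_FAST i → push 1
LOAD_CONST → push 3
COMPARE_OP bool(<) → 1 vs 3 = True
POP_JUMP_IF_FALSE → pop True; no jump
LOAD_FAST t → push 2295
LOAD_CONST → push 8
BINARY_OP * → 2295 * 8 = 18360
STORE_FAST t → t=18360
LOAD_FAST t → push 18360
LOAD_CONST → push 7
BINARY_OP + → 18360 + 7 = 18367
STORE_FAST t → t=18367
LOAD_FAST i → push 1
LOAD_CONST → push 1
BINARY_OP + → 1 + 1 = 2
STORE_FAST i → i=2
LOAD_FAST i → push 2
LOAD_CONST → push 3
COMPARE_OP bool(<) → 2 vs 3 = True
POP_JUMP_IF_FALSE → pop True; no jump
LOAD_FAST t → push 18367
LOAD_CONST → push 8
BINARY_OP * → 18367 * 8 = 146936
STORE_FAST t → t=146936
LOAD_FAST t → push 146936
LOAD_CONST → push 7
BINARY_OP + → 146936 + 7 = 146943
STORE_FAST t → t=146943
LOAD_FAST i → push 2
LOAD_CONST → push 1
BINARY_OP + → 2 + 1 = 3
STORE_FAST i → i=3
LOAD_FAST i → push 3
LOAD_CONST → push 3
COMPARE_OP bool(<) → 3 vs 3 = False
POP_JUMP_IF_FALSE → pop False; jump
LOAD_FAST t → push 146943
RETURN_VALUE → return 146943.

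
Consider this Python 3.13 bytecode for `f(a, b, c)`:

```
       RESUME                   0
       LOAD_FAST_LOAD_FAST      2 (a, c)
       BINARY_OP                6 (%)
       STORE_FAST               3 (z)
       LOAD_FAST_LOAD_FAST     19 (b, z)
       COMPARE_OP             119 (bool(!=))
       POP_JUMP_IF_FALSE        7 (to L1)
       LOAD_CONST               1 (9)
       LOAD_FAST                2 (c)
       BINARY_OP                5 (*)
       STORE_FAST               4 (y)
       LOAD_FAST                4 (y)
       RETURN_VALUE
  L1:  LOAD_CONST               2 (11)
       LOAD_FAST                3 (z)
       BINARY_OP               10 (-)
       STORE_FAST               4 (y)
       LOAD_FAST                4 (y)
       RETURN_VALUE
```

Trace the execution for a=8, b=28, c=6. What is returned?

LOAD_FAST_LOAD_FAST a,c → push 8,6. Stack: [8, 6]
BINARY_OP % → 8 % 6 = 2. Stack: [2]
STORE_FAST z → z=2. Stack: []
LOAD_FAST_LOAD_FAST b,z → push 28,2. Stack: [28, 2]
COMPARE_OP bool(!=) → 28 vs 2 = True. Stack: [True]
POP_JUMP_IF_FALSE → pop True; no jump. Stack: []
LOAD_CONST → push 9. Stack: [9]
LOAD_FAST c → push 6. Stack: [9, 6]
BINARY_OP * → 9 * 6 = 54. Stack: [54]
STORE_FAST y → y=54. Stack: []
LOAD_FAST y → push 54. Stack: [54]
RETURN_VALUE → return 54.

54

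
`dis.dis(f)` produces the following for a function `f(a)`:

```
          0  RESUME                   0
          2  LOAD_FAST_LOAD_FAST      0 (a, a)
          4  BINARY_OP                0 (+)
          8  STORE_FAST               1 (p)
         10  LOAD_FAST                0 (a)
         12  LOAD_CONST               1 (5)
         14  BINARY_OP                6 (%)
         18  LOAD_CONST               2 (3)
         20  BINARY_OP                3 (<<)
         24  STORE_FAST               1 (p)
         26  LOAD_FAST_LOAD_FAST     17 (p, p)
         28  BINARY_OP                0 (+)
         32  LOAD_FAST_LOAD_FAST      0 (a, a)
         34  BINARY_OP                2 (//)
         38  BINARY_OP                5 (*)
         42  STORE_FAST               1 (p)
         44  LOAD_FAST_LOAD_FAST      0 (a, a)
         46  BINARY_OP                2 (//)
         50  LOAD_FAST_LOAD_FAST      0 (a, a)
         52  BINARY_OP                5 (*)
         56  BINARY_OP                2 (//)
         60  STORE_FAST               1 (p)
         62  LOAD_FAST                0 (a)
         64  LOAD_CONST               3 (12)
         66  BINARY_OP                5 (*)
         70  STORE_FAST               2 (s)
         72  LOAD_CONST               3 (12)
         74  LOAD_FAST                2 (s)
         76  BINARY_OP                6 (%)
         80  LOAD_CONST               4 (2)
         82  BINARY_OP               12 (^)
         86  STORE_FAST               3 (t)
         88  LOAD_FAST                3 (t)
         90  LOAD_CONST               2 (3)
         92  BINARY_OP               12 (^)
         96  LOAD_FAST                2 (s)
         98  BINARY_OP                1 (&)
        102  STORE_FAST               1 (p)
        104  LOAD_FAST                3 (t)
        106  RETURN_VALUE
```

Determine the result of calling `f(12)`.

14

LOAD_FAST_LOAD_FAST a,a → push 12,12. Stack: [12, 12]
BINARY_OP + → 12 + 12 = 24. Stack: [24]
STORE_FAST p → p=24. Stack: []
LOAD_FAST a → push 12. Stack: [12]
LOAD_CONST → push 5. Stack: [12, 5]
BINARY_OP % → 12 % 5 = 2. Stack: [2]
LOAD_CONST → push 3. Stack: [2, 3]
BINARY_OP << → 2 << 3 = 16. Stack: [16]
STORE_FAST p → p=16. Stack: []
LOAD_FAST_LOAD_FAST p,p → push 16,16. Stack: [16, 16]
BINARY_OP + → 16 + 16 = 32. Stack: [32]
LOAD_FAST_LOAD_FAST a,a → push 12,12. Stack: [32, 12, 12]
BINARY_OP // → 12 // 12 = 1. Stack: [32, 1]
BINARY_OP * → 32 * 1 = 32. Stack: [32]
STORE_FAST p → p=32. Stack: []
LOAD_FAST_LOAD_FAST a,a → push 12,12. Stack: [12, 12]
BINARY_OP // → 12 // 12 = 1. Stack: [1]
LOAD_FAST_LOAD_FAST a,a → push 12,12. Stack: [1, 12, 12]
BINARY_OP * → 12 * 12 = 144. Stack: [1, 144]
BINARY_OP // → 1 // 144 = 0. Stack: [0]
STORE_FAST p → p=0. Stack: []
LOAD_FAST a → push 12. Stack: [12]
LOAD_CONST → push 12. Stack: [12, 12]
BINARY_OP * → 12 * 12 = 144. Stack: [144]
STORE_FAST s → s=144. Stack: []
LOAD_CONST → push 12. Stack: [12]
LOAD_FAST s → push 144. Stack: [12, 144]
BINARY_OP % → 12 % 144 = 12. Stack: [12]
LOAD_CONST → push 2. Stack: [12, 2]
BINARY_OP ^ → 12 ^ 2 = 14. Stack: [14]
STORE_FAST t → t=14. Stack: []
LOAD_FAST t → push 14. Stack: [14]
LOAD_CONST → push 3. Stack: [14, 3]
BINARY_OP ^ → 14 ^ 3 = 13. Stack: [13]
LOAD_FAST s → push 144. Stack: [13, 144]
BINARY_OP & → 13 & 144 = 0. Stack: [0]
STORE_FAST p → p=0. Stack: []
LOAD_FAST t → push 14. Stack: [14]
RETURN_VALUE → return 14.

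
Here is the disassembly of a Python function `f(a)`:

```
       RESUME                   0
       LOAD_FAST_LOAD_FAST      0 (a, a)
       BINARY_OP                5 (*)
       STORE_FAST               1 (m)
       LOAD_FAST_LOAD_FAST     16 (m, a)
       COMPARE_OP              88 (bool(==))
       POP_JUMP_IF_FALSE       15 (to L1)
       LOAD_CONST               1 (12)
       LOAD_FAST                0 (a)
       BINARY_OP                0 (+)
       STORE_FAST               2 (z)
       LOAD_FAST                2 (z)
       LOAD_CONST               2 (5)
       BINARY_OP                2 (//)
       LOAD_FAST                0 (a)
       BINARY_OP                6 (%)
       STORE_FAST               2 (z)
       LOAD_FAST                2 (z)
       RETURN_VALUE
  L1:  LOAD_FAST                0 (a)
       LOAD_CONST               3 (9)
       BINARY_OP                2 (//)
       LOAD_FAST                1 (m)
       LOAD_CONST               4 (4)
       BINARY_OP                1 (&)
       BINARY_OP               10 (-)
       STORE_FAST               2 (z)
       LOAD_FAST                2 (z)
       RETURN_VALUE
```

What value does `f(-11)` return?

-2

LOAD_FAST_LOAD_FAST a,a → push -11,-11. Stack: [-11, -11]
BINARY_OP * → -11 * -11 = 121. Stack: [121]
STORE_FAST m → m=121. Stack: []
LOAD_FAST_LOAD_FAST m,a → push 121,-11. Stack: [121, -11]
COMPARE_OP bool(==) → 121 vs -11 = False. Stack: [False]
POP_JUMP_IF_FALSE → pop False; jump. Stack: []
LOAD_FAST a → push -11. Stack: [-11]
LOAD_CONST → push 9. Stack: [-11, 9]
BINARY_OP // → -11 // 9 = -2. Stack: [-2]
LOAD_FAST m → push 121. Stack: [-2, 121]
LOAD_CONST → push 4. Stack: [-2, 121, 4]
BINARY_OP & → 121 & 4 = 0. Stack: [-2, 0]
BINARY_OP - → -2 - 0 = -2. Stack: [-2]
STORE_FAST z → z=-2. Stack: []
LOAD_FAST z → push -2. Stack: [-2]
RETURN_VALUE → return -2.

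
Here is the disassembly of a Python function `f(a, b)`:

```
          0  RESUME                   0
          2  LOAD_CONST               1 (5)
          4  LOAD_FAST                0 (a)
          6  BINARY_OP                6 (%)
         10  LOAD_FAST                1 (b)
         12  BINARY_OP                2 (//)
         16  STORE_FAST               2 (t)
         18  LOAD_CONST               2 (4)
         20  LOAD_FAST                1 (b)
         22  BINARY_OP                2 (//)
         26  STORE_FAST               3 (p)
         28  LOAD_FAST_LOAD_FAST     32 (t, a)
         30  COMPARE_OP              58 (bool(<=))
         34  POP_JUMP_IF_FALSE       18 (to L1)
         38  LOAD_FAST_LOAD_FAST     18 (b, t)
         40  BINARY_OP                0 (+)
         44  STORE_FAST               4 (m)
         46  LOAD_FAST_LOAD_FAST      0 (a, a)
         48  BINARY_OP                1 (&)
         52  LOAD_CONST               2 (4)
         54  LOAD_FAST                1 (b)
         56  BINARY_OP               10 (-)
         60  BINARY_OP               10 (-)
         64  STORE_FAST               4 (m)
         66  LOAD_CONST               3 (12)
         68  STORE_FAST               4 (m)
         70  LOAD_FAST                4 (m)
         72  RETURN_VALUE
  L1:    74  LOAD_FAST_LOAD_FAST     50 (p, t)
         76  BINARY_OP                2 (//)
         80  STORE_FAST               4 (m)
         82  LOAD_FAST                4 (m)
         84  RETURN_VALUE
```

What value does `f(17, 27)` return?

12

LOAD_CONST → push 5. Stack: [5]
LOAD_FAST a → push 17. Stack: [5, 17]
BINARY_OP % → 5 % 17 = 5. Stack: [5]
LOAD_FAST b → push 27. Stack: [5, 27]
BINARY_OP // → 5 // 27 = 0. Stack: [0]
STORE_FAST t → t=0. Stack: []
LOAD_CONST → push 4. Stack: [4]
LOAD_FAST b → push 27. Stack: [4, 27]
BINARY_OP // → 4 // 27 = 0. Stack: [0]
STORE_FAST p → p=0. Stack: []
LOAD_FAST_LOAD_FAST t,a → push 0,17. Stack: [0, 17]
COMPARE_OP bool(<=) → 0 vs 17 = True. Stack: [True]
POP_JUMP_IF_FALSE → pop True; no jump. Stack: []
LOAD_FAST_LOAD_FAST b,t → push 27,0. Stack: [27, 0]
BINARY_OP + → 27 + 0 = 27. Stack: [27]
STORE_FAST m → m=27. Stack: []
LOAD_FAST_LOAD_FAST a,a → push 17,17. Stack: [17, 17]
BINARY_OP & → 17 & 17 = 17. Stack: [17]
LOAD_CONST → push 4. Stack: [17, 4]
LOAD_FAST b → push 27. Stack: [17, 4, 27]
BINARY_OP - → 4 - 27 = -23. Stack: [17, -23]
BINARY_OP - → 17 - -23 = 40. Stack: [40]
STORE_FAST m → m=40. Stack: []
LOAD_CONST → push 12. Stack: [12]
STORE_FAST m → m=12. Stack: []
LOAD_FAST m → push 12. Stack: [12]
RETURN_VALUE → return 12.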